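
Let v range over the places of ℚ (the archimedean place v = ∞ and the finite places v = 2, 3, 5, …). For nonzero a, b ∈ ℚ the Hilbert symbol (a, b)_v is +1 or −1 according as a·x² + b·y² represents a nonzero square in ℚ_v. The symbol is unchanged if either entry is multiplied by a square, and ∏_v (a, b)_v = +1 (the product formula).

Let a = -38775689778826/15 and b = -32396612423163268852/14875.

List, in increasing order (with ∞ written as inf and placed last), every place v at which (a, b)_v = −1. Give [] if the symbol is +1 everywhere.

[3, inf]

Mod squares: a ≡ -2310, b ≡ -7735. Check v ∈ {∞, 2, 3, 5, 7, 11, 13, 17, 29}.
v=17: a=17^0·(≡2), b=17^-1·(≡2) mod 17; (2|17)=+1, (2|17)=+1; (−1)^{0·-1·8}·(+1)^-1·(+1)^0 = +1.
v=7: a=7^1·(≡6), b=7^-1·(≡4) mod 7; (6|7)=-1, (4|7)=+1; (−1)^{1·-1·3}·(-1)^-1·(+1)^1 = +1.
v=13: a=13^2·(≡4), b=13^5·(≡10) mod 13; (4|13)=+1, (10|13)=+1; (−1)^{2·5·6}·(+1)^5·(+1)^2 = +1.
v=5: a=5^-1·(≡3), b=5^-3·(≡2) mod 5; (3|5)=-1, (2|5)=-1; (−1)^{-1·-3·2}·(-1)^-3·(-1)^-1 = +1.
v=3: a=3^-1·(≡1), b=3^0·(≡2) mod 3; (1|3)=+1, (2|3)=-1; (−1)^{-1·0·1}·(+1)^0·(-1)^-1 = -1.
v=29: a=29^2·(≡27), b=29^2·(≡3) mod 29; (27|29)=-1, (3|29)=-1; (−1)^{2·2·14}·(-1)^2·(-1)^2 = +1.
v=∞: -2310 < 0 and -7735 < 0  ⇒  (a,b)_∞ = -1.
v=2: v_2(a)=1, v_2(b)=2; units ≡ 5, 1 (mod 8); ε·ε+αω+βω = 0·0+1·0+2·1 ≡ 0  ⇒  (a,b)_2 = +1.
v=11: a=11^7·(≡7), b=11^10·(≡3) mod 11; (7|11)=-1, (3|11)=+1; (−1)^{7·10·5}·(-1)^10·(+1)^7 = +1.
Ram(-2310, -7735) = {3, ∞}; no ℚ_3-point on the conic.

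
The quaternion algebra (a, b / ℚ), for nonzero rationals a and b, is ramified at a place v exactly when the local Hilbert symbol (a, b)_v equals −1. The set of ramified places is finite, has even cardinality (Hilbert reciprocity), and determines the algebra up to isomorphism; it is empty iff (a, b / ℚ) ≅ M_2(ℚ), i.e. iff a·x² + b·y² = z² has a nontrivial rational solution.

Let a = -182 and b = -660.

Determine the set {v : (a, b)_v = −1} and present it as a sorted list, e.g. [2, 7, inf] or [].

(a, b) ≡ (-182, -165) mod (ℚ^×)²; places V = {2, 3, 5, 7, 11, 13, ∞}.
(a,b)_3: α=0, u≡1; β=1, v≡2 (mod 3); (1|3)=+1, (2|3)=-1; sign (−1)^0·+1^1·-1^0 = +1.
(a,b)_5: α=0, u≡3; β=1, v≡3 (mod 5); (3|5)=-1, (3|5)=-1; sign (−1)^0·-1^1·-1^0 = -1.
(a,b)_2: α=1, β=2; u≡5, v≡3 (mod 8); ε(u)ε(v)=0·1, αω(v)=1·1, βω(u)=2·1; sum ≡ 1  ⇒  -1.
(a,b)_11: α=0, u≡5; β=1, v≡6 (mod 11); (5|11)=+1, (6|11)=-1; sign (−1)^0·+1^1·-1^0 = +1.
(a,b)_∞: sgn(-182)=−, sgn(-165)=−, so -1.
(a,b)_13: α=1, u≡12; β=0, v≡3 (mod 13); (12|13)=+1, (3|13)=+1; sign (−1)^0·+1^0·+1^1 = +1.
(a,b)_7: α=1, u≡2; β=0, v≡5 (mod 7); (2|7)=+1, (5|7)=-1; sign (−1)^0·+1^0·-1^1 = -1.
|Ram(-182, -165)| = 4, even; anisotropic at {2, 5, 7, ∞}.

[2, 5, 7, inf]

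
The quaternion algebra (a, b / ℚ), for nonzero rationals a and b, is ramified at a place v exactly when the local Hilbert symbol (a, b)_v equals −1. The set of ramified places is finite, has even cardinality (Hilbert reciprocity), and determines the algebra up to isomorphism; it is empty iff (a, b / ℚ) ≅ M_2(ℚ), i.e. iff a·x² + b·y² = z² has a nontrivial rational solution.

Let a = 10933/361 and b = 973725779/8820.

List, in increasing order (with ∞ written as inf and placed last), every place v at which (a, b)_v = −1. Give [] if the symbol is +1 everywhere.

[5, 31]

Mod squares: a ≡ 13, b ≡ 34255. Check v ∈ {∞, 2, 3, 5, 7, 13, 17, 19, 29, 31}.
v=19: a=19^-2·(≡8), b=19^0·(≡1) mod 19; (8|19)=-1, (1|19)=+1; (−1)^{-2·0·9}·(-1)^0·(+1)^-2 = +1.
v=17: a=17^0·(≡9), b=17^1·(≡15) mod 17; (9|17)=+1, (15|17)=+1; (−1)^{0·1·8}·(+1)^1·(+1)^0 = +1.
v=31: a=31^0·(≡15), b=31^1·(≡14) mod 31; (15|31)=-1, (14|31)=+1; (−1)^{0·1·15}·(-1)^1·(+1)^0 = -1.
v=13: a=13^1·(≡10), b=13^3·(≡4) mod 13; (10|13)=+1, (4|13)=+1; (−1)^{1·3·6}·(+1)^3·(+1)^1 = +1.
v=5: a=5^0·(≡3), b=5^-1·(≡1) mod 5; (3|5)=-1, (1|5)=+1; (−1)^{0·-1·2}·(-1)^-1·(+1)^0 = -1.
v=2: v_2(a)=0, v_2(b)=-2; units ≡ 5, 7 (mod 8); ε·ε+αω+βω = 0·1+0·0+-2·1 ≡ 0  ⇒  (a,b)_2 = +1.
v=∞: 13 > 0 and 34255 > 0  ⇒  (a,b)_∞ = +1.
v=7: a=7^0·(≡5), b=7^-2·(≡1) mod 7; (5|7)=-1, (1|7)=+1; (−1)^{0·-2·3}·(-1)^-2·(+1)^0 = +1.
v=3: a=3^0·(≡1), b=3^-2·(≡1) mod 3; (1|3)=+1, (1|3)=+1; (−1)^{0·-2·1}·(+1)^-2·(+1)^0 = +1.
v=29: a=29^2·(≡1), b=29^2·(≡13) mod 29; (1|29)=+1, (13|29)=+1; (−1)^{2·2·14}·(+1)^2·(+1)^2 = +1.
|Ram(13, 34255)| = 2, even; anisotropic at {5, 31}.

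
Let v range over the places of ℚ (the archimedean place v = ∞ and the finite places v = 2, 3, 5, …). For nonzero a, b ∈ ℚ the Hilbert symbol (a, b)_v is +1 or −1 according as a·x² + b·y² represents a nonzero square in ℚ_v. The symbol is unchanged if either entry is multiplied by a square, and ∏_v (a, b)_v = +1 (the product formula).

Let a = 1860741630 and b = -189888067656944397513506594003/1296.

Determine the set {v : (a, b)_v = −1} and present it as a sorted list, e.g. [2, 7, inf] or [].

Mod squares: a ≡ 3230, b ≡ -1062347. Check v ∈ {∞, 2, 3, 5, 11, 13, 17, 19, 23}.
v=5: a=5^1·(≡1), b=5^0·(≡2) mod 5; (1|5)=+1, (2|5)=-1; (−1)^{1·0·2}·(+1)^0·(-1)^1 = -1.
v=17: a=17^1·(≡6), b=17^3·(≡13) mod 17; (6|17)=-1, (13|17)=+1; (−1)^{1·3·8}·(-1)^3·(+1)^1 = -1.
v=3: a=3^2·(≡2), b=3^-4·(≡1) mod 3; (2|3)=-1, (1|3)=+1; (−1)^{2·-4·1}·(-1)^-4·(+1)^2 = +1.
v=∞: 3230 > 0 and -1062347 < 0  ⇒  (a,b)_∞ = +1.
v=23: a=23^2·(≡11), b=23^5·(≡2) mod 23; (11|23)=-1, (2|23)=+1; (−1)^{2·5·11}·(-1)^5·(+1)^2 = -1.
v=19: a=19^1·(≡18), b=19^3·(≡1) mod 19; (18|19)=-1, (1|19)=+1; (−1)^{1·3·9}·(-1)^3·(+1)^1 = +1.
v=13: a=13^0·(≡7), b=13^5·(≡1) mod 13; (7|13)=-1, (1|13)=+1; (−1)^{0·5·6}·(-1)^5·(+1)^0 = -1.
v=2: v_2(a)=1, v_2(b)=-4; units ≡ 7, 5 (mod 8); ε·ε+αω+βω = 1·0+1·1+-4·0 ≡ 1  ⇒  (a,b)_2 = -1.
v=11: a=11^2·(≡8), b=11^9·(≡1) mod 11; (8|11)=-1, (1|11)=+1; (−1)^{2·9·5}·(-1)^9·(+1)^2 = -1.
Ram(3230, -1062347) = {2, 5, 11, 13, 17, 23}; no ℚ_2-point on the conic.

[2, 5, 11, 13, 17, 23]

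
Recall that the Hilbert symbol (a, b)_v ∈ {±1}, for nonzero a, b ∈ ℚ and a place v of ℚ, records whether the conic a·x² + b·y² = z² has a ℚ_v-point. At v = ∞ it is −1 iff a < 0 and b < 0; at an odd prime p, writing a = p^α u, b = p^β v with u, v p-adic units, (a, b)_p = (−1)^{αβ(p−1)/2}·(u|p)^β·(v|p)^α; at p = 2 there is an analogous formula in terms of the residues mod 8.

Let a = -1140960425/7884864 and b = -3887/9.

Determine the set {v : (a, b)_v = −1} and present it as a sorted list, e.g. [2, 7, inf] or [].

[23, inf]

Mod squares: a ≡ -713, b ≡ -23. Check v ∈ {∞, 2, 3, 5, 11, 13, 23, 31}.
v=5: a=5^2·(≡2), b=5^0·(≡2) mod 5; (2|5)=-1, (2|5)=-1; (−1)^{2·0·2}·(-1)^0·(-1)^2 = +1.
v=13: a=13^-2·(≡7), b=13^2·(≡9) mod 13; (7|13)=-1, (9|13)=+1; (−1)^{-2·2·6}·(-1)^2·(+1)^-2 = +1.
v=2: v_2(a)=-6, v_2(b)=0; units ≡ 7, 1 (mod 8); ε·ε+αω+βω = 1·0+-6·0+0·0 ≡ 0  ⇒  (a,b)_2 = +1.
v=31: a=31^1·(≡25), b=31^0·(≡9) mod 31; (25|31)=+1, (9|31)=+1; (−1)^{1·0·15}·(+1)^0·(+1)^1 = +1.
v=∞: -713 < 0 and -23 < 0  ⇒  (a,b)_∞ = -1.
v=11: a=11^2·(≡8), b=11^0·(≡2) mod 11; (8|11)=-1, (2|11)=-1; (−1)^{2·0·5}·(-1)^0·(-1)^2 = +1.
v=3: a=3^-6·(≡1), b=3^-2·(≡1) mod 3; (1|3)=+1, (1|3)=+1; (−1)^{-6·-2·1}·(+1)^-2·(+1)^-6 = +1.
v=23: a=23^3·(≡22), b=23^1·(≡17) mod 23; (22|23)=-1, (17|23)=-1; (−1)^{3·1·11}·(-1)^1·(-1)^3 = -1.
Ram(-713, -23) = {23, ∞}; no ℚ_23-point on the conic.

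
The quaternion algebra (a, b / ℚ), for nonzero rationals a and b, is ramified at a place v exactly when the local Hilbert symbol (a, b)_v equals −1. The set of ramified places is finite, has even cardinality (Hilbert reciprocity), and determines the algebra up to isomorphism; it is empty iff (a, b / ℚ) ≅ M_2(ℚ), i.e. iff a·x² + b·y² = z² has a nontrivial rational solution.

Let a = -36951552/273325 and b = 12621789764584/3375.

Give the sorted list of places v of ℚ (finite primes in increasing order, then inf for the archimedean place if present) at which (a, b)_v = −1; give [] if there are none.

[2, 3]

Mod squares: a ≡ -286, b ≡ 2310. Check v ∈ {∞, 2, 3, 5, 7, 11, 13, 29}.
v=29: a=29^-2·(≡22), b=29^0·(≡27) mod 29; (22|29)=+1, (27|29)=-1; (−1)^{-2·0·14}·(+1)^0·(-1)^-2 = +1.
v=13: a=13^-1·(≡3), b=13^4·(≡9) mod 13; (3|13)=+1, (9|13)=+1; (−1)^{-1·4·6}·(+1)^4·(+1)^-1 = +1.
v=3: a=3^8·(≡2), b=3^-3·(≡2) mod 3; (2|3)=-1, (2|3)=-1; (−1)^{8·-3·1}·(-1)^-3·(-1)^8 = -1.
v=∞: -286 < 0 and 2310 > 0  ⇒  (a,b)_∞ = +1.
v=5: a=5^-2·(≡1), b=5^-3·(≡2) mod 5; (1|5)=+1, (2|5)=-1; (−1)^{-2·-3·2}·(+1)^-3·(-1)^-2 = +1.
v=7: a=7^0·(≡2), b=7^3·(≡2) mod 7; (2|7)=+1, (2|7)=+1; (−1)^{0·3·3}·(+1)^3·(+1)^0 = +1.
v=11: a=11^1·(≡10), b=11^5·(≡4) mod 11; (10|11)=-1, (4|11)=+1; (−1)^{1·5·5}·(-1)^5·(+1)^1 = +1.
v=2: v_2(a)=9, v_2(b)=3; units ≡ 1, 3 (mod 8); ε·ε+αω+βω = 0·1+9·1+3·0 ≡ 1  ⇒  (a,b)_2 = -1.
Ram(-286, 2310) = {2, 3}; no ℚ_2-point on the conic.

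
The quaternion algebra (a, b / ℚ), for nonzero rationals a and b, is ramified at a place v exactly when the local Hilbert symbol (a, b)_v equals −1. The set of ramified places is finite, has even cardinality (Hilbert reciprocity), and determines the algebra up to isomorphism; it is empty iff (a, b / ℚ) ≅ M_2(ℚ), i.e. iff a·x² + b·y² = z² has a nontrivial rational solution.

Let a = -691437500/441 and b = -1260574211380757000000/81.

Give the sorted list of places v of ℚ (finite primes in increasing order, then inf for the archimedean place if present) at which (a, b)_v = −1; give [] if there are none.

(a, b) ≡ (-11063, -210197) mod (ℚ^×)²; places V = {2, 3, 5, 7, 13, 19, 23, 37, ∞}.
(a,b)_7: α=-2, u≡1; β=2, v≡3 (mod 7); (1|7)=+1, (3|7)=-1; sign (−1)^0·+1^2·-1^-2 = +1.
(a,b)_19: α=0, u≡3; β=1, v≡15 (mod 19); (3|19)=-1, (15|19)=-1; sign (−1)^0·-1^1·-1^0 = -1.
(a,b)_13: α=1, u≡2; β=3, v≡9 (mod 13); (2|13)=-1, (9|13)=+1; sign (−1)^0·-1^3·+1^1 = -1.
(a,b)_23: α=1, u≡16; β=3, v≡21 (mod 23); (16|23)=+1, (21|23)=-1; sign (−1)^1·+1^3·-1^1 = +1.
(a,b)_2: α=2, β=6; u≡1, v≡3 (mod 8); ε(u)ε(v)=0·1, αω(v)=2·1, βω(u)=6·0; sum ≡ 0  ⇒  +1.
(a,b)_∞: sgn(-11063)=−, sgn(-210197)=−, so -1.
(a,b)_3: α=-2, u≡1; β=-4, v≡1 (mod 3); (1|3)=+1, (1|3)=+1; sign (−1)^0·+1^-4·+1^-2 = +1.
(a,b)_5: α=6, u≡3; β=6, v≡2 (mod 5); (3|5)=-1, (2|5)=-1; sign (−1)^0·-1^6·-1^6 = +1.
(a,b)_37: α=1, u≡7; β=3, v≡35 (mod 37); (7|37)=+1, (35|37)=-1; sign (−1)^0·+1^3·-1^1 = -1.
(-11063, -210197 / ℚ) ramifies at {13, 19, 37, ∞}: a division algebra.

[13, 19, 37, inf]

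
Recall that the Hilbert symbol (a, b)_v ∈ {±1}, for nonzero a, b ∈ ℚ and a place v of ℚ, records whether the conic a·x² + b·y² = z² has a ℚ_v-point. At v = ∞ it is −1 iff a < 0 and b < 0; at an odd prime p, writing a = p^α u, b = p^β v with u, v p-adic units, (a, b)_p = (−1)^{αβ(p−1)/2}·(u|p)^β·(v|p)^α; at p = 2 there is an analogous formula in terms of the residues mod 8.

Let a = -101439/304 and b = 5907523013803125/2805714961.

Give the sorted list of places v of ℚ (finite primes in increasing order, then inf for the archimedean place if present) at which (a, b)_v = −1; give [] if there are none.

[11, 19]

Mod squares: a ≡ -741, b ≡ 165. Check v ∈ {∞, 2, 3, 5, 7, 11, 13, 17, 19, 23, 47}.
v=23: a=23^0·(≡12), b=23^-2·(≡1) mod 23; (12|23)=+1, (1|23)=+1; (−1)^{0·-2·11}·(+1)^-2·(+1)^0 = +1.
v=7: a=7^0·(≡4), b=7^-4·(≡4) mod 7; (4|7)=+1, (4|7)=+1; (−1)^{0·-4·3}·(+1)^-4·(+1)^0 = +1.
v=17: a=17^2·(≡14), b=17^2·(≡3) mod 17; (14|17)=-1, (3|17)=-1; (−1)^{2·2·8}·(-1)^2·(-1)^2 = +1.
v=3: a=3^3·(≡2), b=3^3·(≡1) mod 3; (2|3)=-1, (1|3)=+1; (−1)^{3·3·1}·(-1)^3·(+1)^3 = +1.
v=47: a=47^0·(≡40), b=47^-2·(≡36) mod 47; (40|47)=-1, (36|47)=+1; (−1)^{0·-2·23}·(-1)^-2·(+1)^0 = +1.
v=13: a=13^1·(≡2), b=13^2·(≡12) mod 13; (2|13)=-1, (12|13)=+1; (−1)^{1·2·6}·(-1)^2·(+1)^1 = +1.
v=11: a=11^0·(≡2), b=11^1·(≡4) mod 11; (2|11)=-1, (4|11)=+1; (−1)^{0·1·5}·(-1)^1·(+1)^0 = -1.
v=∞: -741 < 0 and 165 > 0  ⇒  (a,b)_∞ = +1.
v=5: a=5^0·(≡4), b=5^5·(≡2) mod 5; (4|5)=+1, (2|5)=-1; (−1)^{0·5·2}·(+1)^5·(-1)^0 = +1.
v=2: v_2(a)=-4, v_2(b)=0; units ≡ 3, 5 (mod 8); ε·ε+αω+βω = 1·0+-4·1+0·1 ≡ 0  ⇒  (a,b)_2 = +1.
v=19: a=19^-1·(≡12), b=19^4·(≡18) mod 19; (12|19)=-1, (18|19)=-1; (−1)^{-1·4·9}·(-1)^4·(-1)^-1 = -1.
Ram(-741, 165) = {11, 19}; no ℚ_11-point on the conic.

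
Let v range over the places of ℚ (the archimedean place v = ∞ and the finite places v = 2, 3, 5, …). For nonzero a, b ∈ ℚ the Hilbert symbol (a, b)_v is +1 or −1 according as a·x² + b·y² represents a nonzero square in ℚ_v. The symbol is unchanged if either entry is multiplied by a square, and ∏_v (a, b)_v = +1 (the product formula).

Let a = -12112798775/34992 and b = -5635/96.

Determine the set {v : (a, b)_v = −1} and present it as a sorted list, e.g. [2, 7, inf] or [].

(a, b) ≡ (-245157, -690) mod (ℚ^×)²; places V = {2, 3, 5, 7, 11, 17, 19, 23, ∞}.
(a,b)_23: α=1, u≡2; β=1, v≡2 (mod 23); (2|23)=+1, (2|23)=+1; sign (−1)^1·+1^1·+1^1 = -1.
(a,b)_7: α=2, u≡1; β=2, v≡5 (mod 7); (1|7)=+1, (5|7)=-1; sign (−1)^0·+1^2·-1^2 = +1.
(a,b)_5: α=2, u≡2; β=1, v≡3 (mod 5); (2|5)=-1, (3|5)=-1; sign (−1)^0·-1^1·-1^2 = -1.
(a,b)_∞: sgn(-245157)=−, sgn(-690)=−, so -1.
(a,b)_2: α=-4, β=-5; u≡3, v≡7 (mod 8); ε(u)ε(v)=1·1, αω(v)=-4·0, βω(u)=-5·1; sum ≡ 0  ⇒  +1.
(a,b)_3: α=-7, u≡1; β=-1, v≡1 (mod 3); (1|3)=+1, (1|3)=+1; sign (−1)^1·+1^-1·+1^-7 = -1.
(a,b)_19: α=1, u≡7; β=0, v≡8 (mod 19); (7|19)=+1, (8|19)=-1; sign (−1)^0·+1^0·-1^1 = -1.
(a,b)_11: α=3, u≡6; β=0, v≡1 (mod 11); (6|11)=-1, (1|11)=+1; sign (−1)^0·-1^0·+1^3 = +1.
(a,b)_17: α=1, u≡7; β=0, v≡7 (mod 17); (7|17)=-1, (7|17)=-1; sign (−1)^0·-1^0·-1^1 = -1.
|Ram(-245157, -690)| = 6, even; anisotropic at {3, 5, 17, 19, 23, ∞}.

[3, 5, 17, 19, 23, inf]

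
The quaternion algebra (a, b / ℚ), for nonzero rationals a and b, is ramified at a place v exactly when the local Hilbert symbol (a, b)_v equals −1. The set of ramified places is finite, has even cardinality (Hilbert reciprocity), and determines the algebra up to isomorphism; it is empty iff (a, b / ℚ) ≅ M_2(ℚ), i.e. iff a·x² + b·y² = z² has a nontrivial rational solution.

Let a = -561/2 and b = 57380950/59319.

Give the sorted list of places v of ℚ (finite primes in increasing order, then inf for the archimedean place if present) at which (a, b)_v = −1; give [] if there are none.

[2, 3]

Mod squares: a ≡ -1122, b ≡ 858. Check v ∈ {∞, 2, 3, 5, 11, 13, 17, 19}.
v=17: a=17^1·(≡9), b=17^2·(≡4) mod 17; (9|17)=+1, (4|17)=+1; (−1)^{1·2·8}·(+1)^2·(+1)^1 = +1.
v=13: a=13^0·(≡12), b=13^-3·(≡3) mod 13; (12|13)=+1, (3|13)=+1; (−1)^{0·-3·6}·(+1)^-3·(+1)^0 = +1.
v=19: a=19^0·(≡14), b=19^2·(≡15) mod 19; (14|19)=-1, (15|19)=-1; (−1)^{0·2·9}·(-1)^2·(-1)^0 = +1.
v=3: a=3^1·(≡1), b=3^-3·(≡1) mod 3; (1|3)=+1, (1|3)=+1; (−1)^{1·-3·1}·(+1)^-3·(+1)^1 = -1.
v=2: v_2(a)=-1, v_2(b)=1; units ≡ 7, 5 (mod 8); ε·ε+αω+βω = 1·0+-1·1+1·0 ≡ 1  ⇒  (a,b)_2 = -1.
v=11: a=11^1·(≡2), b=11^1·(≡9) mod 11; (2|11)=-1, (9|11)=+1; (−1)^{1·1·5}·(-1)^1·(+1)^1 = +1.
v=5: a=5^0·(≡2), b=5^2·(≡2) mod 5; (2|5)=-1, (2|5)=-1; (−1)^{0·2·2}·(-1)^2·(-1)^0 = +1.
v=∞: -1122 < 0 and 858 > 0  ⇒  (a,b)_∞ = +1.
|Ram(-1122, 858)| = 2, even; anisotropic at {2, 3}.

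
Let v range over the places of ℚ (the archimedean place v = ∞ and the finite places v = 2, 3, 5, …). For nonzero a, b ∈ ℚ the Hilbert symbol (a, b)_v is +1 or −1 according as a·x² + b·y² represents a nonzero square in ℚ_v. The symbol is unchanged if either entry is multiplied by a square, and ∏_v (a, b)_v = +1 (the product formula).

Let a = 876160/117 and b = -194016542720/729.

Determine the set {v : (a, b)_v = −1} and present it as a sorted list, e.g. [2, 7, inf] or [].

[2, 13]

(a, b) ≡ (130, -1430) mod (ℚ^×)²; places V = {2, 3, 5, 7, 11, 13, 37, ∞}.
(a,b)_3: α=-2, u≡1; β=-6, v≡1 (mod 3); (1|3)=+1, (1|3)=+1; sign (−1)^0·+1^-6·+1^-2 = +1.
(a,b)_11: α=0, u≡3; β=1, v≡8 (mod 11); (3|11)=+1, (8|11)=-1; sign (−1)^0·+1^1·-1^0 = +1.
(a,b)_2: α=7, β=15; u≡1, v≡5 (mod 8); ε(u)ε(v)=0·0, αω(v)=7·1, βω(u)=15·0; sum ≡ 1  ⇒  -1.
(a,b)_5: α=1, u≡1; β=1, v≡4 (mod 5); (1|5)=+1, (4|5)=+1; sign (−1)^0·+1^1·+1^1 = +1.
(a,b)_7: α=0, u≡1; β=2, v≡6 (mod 7); (1|7)=+1, (6|7)=-1; sign (−1)^0·+1^2·-1^0 = +1.
(a,b)_37: α=2, u≡8; β=0, v≡6 (mod 37); (8|37)=-1, (6|37)=-1; sign (−1)^0·-1^0·-1^2 = +1.
(a,b)_∞: sgn(130)=+, sgn(-1430)=−, so +1.
(a,b)_13: α=-1, u≡10; β=3, v≡7 (mod 13); (10|13)=+1, (7|13)=-1; sign (−1)^0·+1^3·-1^-1 = -1.
(130, -1430 / ℚ) ramifies at {2, 13}: a division algebra.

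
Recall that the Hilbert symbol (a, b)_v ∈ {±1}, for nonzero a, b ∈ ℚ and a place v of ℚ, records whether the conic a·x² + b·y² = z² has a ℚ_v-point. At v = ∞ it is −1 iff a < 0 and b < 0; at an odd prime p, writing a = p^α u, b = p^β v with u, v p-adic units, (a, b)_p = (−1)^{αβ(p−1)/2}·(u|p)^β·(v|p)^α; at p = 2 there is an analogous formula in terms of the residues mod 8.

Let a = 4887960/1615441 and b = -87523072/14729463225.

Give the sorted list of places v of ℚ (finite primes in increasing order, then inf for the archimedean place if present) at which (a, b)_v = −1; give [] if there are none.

Mod squares: a ≡ 2310, b ≡ -7. Check v ∈ {∞, 2, 3, 5, 7, 11, 13, 17, 23, 29, 31, 41}.
v=17: a=17^0·(≡16), b=17^2·(≡6) mod 17; (16|17)=+1, (6|17)=-1; (−1)^{0·2·8}·(+1)^2·(-1)^0 = +1.
v=31: a=31^-2·(≡5), b=31^-2·(≡23) mod 31; (5|31)=+1, (23|31)=-1; (−1)^{-2·-2·15}·(+1)^-2·(-1)^-2 = +1.
v=7: a=7^1·(≡1), b=7^1·(≡6) mod 7; (1|7)=+1, (6|7)=-1; (−1)^{1·1·3}·(+1)^1·(-1)^1 = +1.
v=29: a=29^0·(≡12), b=29^-2·(≡24) mod 29; (12|29)=-1, (24|29)=+1; (−1)^{0·-2·14}·(-1)^-2·(+1)^0 = +1.
v=∞: 2310 > 0 and -7 < 0  ⇒  (a,b)_∞ = +1.
v=3: a=3^1·(≡2), b=3^-6·(≡2) mod 3; (2|3)=-1, (2|3)=-1; (−1)^{1·-6·1}·(-1)^-6·(-1)^1 = -1.
v=41: a=41^-2·(≡24), b=41^0·(≡13) mod 41; (24|41)=-1, (13|41)=-1; (−1)^{-2·0·20}·(-1)^0·(-1)^-2 = +1.
v=23: a=23^2·(≡19), b=23^0·(≡16) mod 23; (19|23)=-1, (16|23)=+1; (−1)^{2·0·11}·(-1)^0·(+1)^2 = +1.
v=11: a=11^1·(≡5), b=11^0·(≡3) mod 11; (5|11)=+1, (3|11)=+1; (−1)^{1·0·5}·(+1)^0·(+1)^1 = +1.
v=2: v_2(a)=3, v_2(b)=8; units ≡ 3, 1 (mod 8); ε·ε+αω+βω = 1·0+3·0+8·1 ≡ 0  ⇒  (a,b)_2 = +1.
v=13: a=13^0·(≡10), b=13^2·(≡5) mod 13; (10|13)=+1, (5|13)=-1; (−1)^{0·2·6}·(+1)^2·(-1)^0 = +1.
v=5: a=5^1·(≡2), b=5^-2·(≡2) mod 5; (2|5)=-1, (2|5)=-1; (−1)^{1·-2·2}·(-1)^-2·(-1)^1 = -1.
|Ram(2310, -7)| = 2, even; anisotropic at {3, 5}.

[3, 5]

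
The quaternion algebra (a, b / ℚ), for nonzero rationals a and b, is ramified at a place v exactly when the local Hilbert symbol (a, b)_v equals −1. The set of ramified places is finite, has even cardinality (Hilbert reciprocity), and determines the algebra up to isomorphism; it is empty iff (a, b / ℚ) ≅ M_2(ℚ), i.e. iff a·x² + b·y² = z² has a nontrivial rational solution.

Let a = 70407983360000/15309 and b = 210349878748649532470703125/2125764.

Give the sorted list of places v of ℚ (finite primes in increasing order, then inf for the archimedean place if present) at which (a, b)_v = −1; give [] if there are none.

(a, b) ≡ (546, 85085) mod (ℚ^×)²; places V = {2, 3, 5, 7, 11, 13, 17, ∞}.
(a,b)_3: α=-7, u≡2; β=-12, v≡2 (mod 3); (2|3)=-1, (2|3)=-1; sign (−1)^0·-1^-12·-1^-7 = -1.
(a,b)_13: α=1, u≡3; β=3, v≡2 (mod 13); (3|13)=+1, (2|13)=-1; sign (−1)^0·+1^3·-1^1 = -1.
(a,b)_∞: sgn(546)=+, sgn(85085)=+, so +1.
(a,b)_11: α=4, u≡8; β=5, v≡8 (mod 11); (8|11)=-1, (8|11)=-1; sign (−1)^0·-1^5·-1^4 = -1.
(a,b)_2: α=11, β=-2; u≡1, v≡5 (mod 8); ε(u)ε(v)=0·0, αω(v)=11·1, βω(u)=-2·0; sum ≡ 1  ⇒  -1.
(a,b)_5: α=4, u≡4; β=13, v≡3 (mod 5); (4|5)=+1, (3|5)=-1; sign (−1)^0·+1^13·-1^4 = +1.
(a,b)_17: α=2, u≡4; β=5, v≡14 (mod 17); (4|17)=+1, (14|17)=-1; sign (−1)^0·+1^5·-1^2 = +1.
(a,b)_7: α=-1, u≡2; β=3, v≡5 (mod 7); (2|7)=+1, (5|7)=-1; sign (−1)^1·+1^3·-1^-1 = +1.
(546, 85085 / ℚ) ramifies at {2, 3, 11, 13}: a division algebra.

[2, 3, 11, 13]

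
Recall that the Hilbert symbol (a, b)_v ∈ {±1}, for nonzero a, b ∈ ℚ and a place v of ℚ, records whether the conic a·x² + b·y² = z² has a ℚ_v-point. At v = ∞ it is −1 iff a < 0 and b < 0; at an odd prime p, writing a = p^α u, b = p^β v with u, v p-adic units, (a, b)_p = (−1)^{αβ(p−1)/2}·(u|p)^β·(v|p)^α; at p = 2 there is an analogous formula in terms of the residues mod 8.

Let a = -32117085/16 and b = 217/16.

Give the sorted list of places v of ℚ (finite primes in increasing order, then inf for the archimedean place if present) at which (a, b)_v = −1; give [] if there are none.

[5, 11, 23, 31]

Mod squares: a ≡ -3568565, b ≡ 217. Check v ∈ {∞, 2, 3, 5, 7, 11, 13, 23, 31}.
v=7: a=7^1·(≡1), b=7^1·(≡5) mod 7; (1|7)=+1, (5|7)=-1; (−1)^{1·1·3}·(+1)^1·(-1)^1 = +1.
v=2: v_2(a)=-4, v_2(b)=-4; units ≡ 3, 1 (mod 8); ε·ε+αω+βω = 1·0+-4·0+-4·1 ≡ 0  ⇒  (a,b)_2 = +1.
v=3: a=3^2·(≡1), b=3^0·(≡1) mod 3; (1|3)=+1, (1|3)=+1; (−1)^{2·0·1}·(+1)^0·(+1)^2 = +1.
v=31: a=31^1·(≡1), b=31^1·(≡14) mod 31; (1|31)=+1, (14|31)=+1; (−1)^{1·1·15}·(+1)^1·(+1)^1 = -1.
v=∞: -3568565 < 0 and 217 > 0  ⇒  (a,b)_∞ = +1.
v=5: a=5^1·(≡3), b=5^0·(≡2) mod 5; (3|5)=-1, (2|5)=-1; (−1)^{1·0·2}·(-1)^0·(-1)^1 = -1.
v=11: a=11^1·(≡10), b=11^0·(≡6) mod 11; (10|11)=-1, (6|11)=-1; (−1)^{1·0·5}·(-1)^0·(-1)^1 = -1.
v=13: a=13^1·(≡9), b=13^0·(≡3) mod 13; (9|13)=+1, (3|13)=+1; (−1)^{1·0·6}·(+1)^0·(+1)^1 = +1.
v=23: a=23^1·(≡6), b=23^0·(≡15) mod 23; (6|23)=+1, (15|23)=-1; (−1)^{1·0·11}·(+1)^0·(-1)^1 = -1.
Ram(-3568565, 217) = {5, 11, 23, 31}; no ℚ_5-point on the conic.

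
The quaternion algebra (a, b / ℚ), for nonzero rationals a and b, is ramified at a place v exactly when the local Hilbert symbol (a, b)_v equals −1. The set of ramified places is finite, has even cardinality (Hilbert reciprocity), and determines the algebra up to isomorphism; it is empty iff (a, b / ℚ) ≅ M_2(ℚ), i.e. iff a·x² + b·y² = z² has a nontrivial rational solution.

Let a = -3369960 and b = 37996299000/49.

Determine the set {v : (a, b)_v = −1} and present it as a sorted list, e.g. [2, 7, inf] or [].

Mod squares: a ≡ -93610, b ≡ 348910. Check v ∈ {∞, 2, 3, 5, 7, 11, 23, 37, 41}.
v=7: a=7^0·(≡1), b=7^-2·(≡2) mod 7; (1|7)=+1, (2|7)=+1; (−1)^{0·-2·3}·(+1)^-2·(+1)^0 = +1.
v=11: a=11^1·(≡1), b=11^2·(≡4) mod 11; (1|11)=+1, (4|11)=+1; (−1)^{1·2·5}·(+1)^2·(+1)^1 = +1.
v=3: a=3^2·(≡2), b=3^2·(≡1) mod 3; (2|3)=-1, (1|3)=+1; (−1)^{2·2·1}·(-1)^2·(+1)^2 = +1.
v=2: v_2(a)=3, v_2(b)=3; units ≡ 3, 7 (mod 8); ε·ε+αω+βω = 1·1+3·0+3·1 ≡ 0  ⇒  (a,b)_2 = +1.
v=∞: -93610 < 0 and 348910 > 0  ⇒  (a,b)_∞ = +1.
v=37: a=37^1·(≡14), b=37^1·(≡24) mod 37; (14|37)=-1, (24|37)=-1; (−1)^{1·1·18}·(-1)^1·(-1)^1 = +1.
v=23: a=23^1·(≡13), b=23^1·(≡9) mod 23; (13|23)=+1, (9|23)=+1; (−1)^{1·1·11}·(+1)^1·(+1)^1 = -1.
v=41: a=41^0·(≡35), b=41^1·(≡32) mod 41; (35|41)=-1, (32|41)=+1; (−1)^{0·1·20}·(-1)^1·(+1)^0 = -1.
v=5: a=5^1·(≡3), b=5^3·(≡3) mod 5; (3|5)=-1, (3|5)=-1; (−1)^{1·3·2}·(-1)^3·(-1)^1 = +1.
(-93610, 348910 / ℚ) ramifies at {23, 41}: a division algebra.

[23, 41]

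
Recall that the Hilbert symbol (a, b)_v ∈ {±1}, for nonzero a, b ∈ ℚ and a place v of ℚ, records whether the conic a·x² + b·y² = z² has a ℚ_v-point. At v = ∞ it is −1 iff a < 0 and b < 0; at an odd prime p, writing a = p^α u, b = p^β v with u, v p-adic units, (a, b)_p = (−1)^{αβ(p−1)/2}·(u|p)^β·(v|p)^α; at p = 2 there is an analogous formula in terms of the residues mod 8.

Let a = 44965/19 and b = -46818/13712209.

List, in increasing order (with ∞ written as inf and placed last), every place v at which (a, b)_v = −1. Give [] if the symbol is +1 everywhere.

(a, b) ≡ (1615, -2) mod (ℚ^×)²; places V = {2, 3, 5, 7, 17, 19, 23, ∞}.
(a,b)_19: α=-1, u≡11; β=0, v≡9 (mod 19); (11|19)=+1, (9|19)=+1; sign (−1)^0·+1^0·+1^-1 = +1.
(a,b)_2: α=0, β=1; u≡7, v≡7 (mod 8); ε(u)ε(v)=1·1, αω(v)=0·0, βω(u)=1·0; sum ≡ 1  ⇒  -1.
(a,b)_3: α=0, u≡1; β=4, v≡1 (mod 3); (1|3)=+1, (1|3)=+1; sign (−1)^0·+1^4·+1^0 = +1.
(a,b)_23: α=2, u≡19; β=-4, v≡11 (mod 23); (19|23)=-1, (11|23)=-1; sign (−1)^0·-1^-4·-1^2 = +1.
(a,b)_17: α=1, u≡5; β=2, v≡16 (mod 17); (5|17)=-1, (16|17)=+1; sign (−1)^0·-1^2·+1^1 = +1.
(a,b)_7: α=0, u≡5; β=-2, v≡6 (mod 7); (5|7)=-1, (6|7)=-1; sign (−1)^0·-1^-2·-1^0 = +1.
(a,b)_∞: sgn(1615)=+, sgn(-2)=−, so +1.
(a,b)_5: α=1, u≡2; β=0, v≡3 (mod 5); (2|5)=-1, (3|5)=-1; sign (−1)^0·-1^0·-1^1 = -1.
|Ram(1615, -2)| = 2, even; anisotropic at {2, 5}.

[2, 5]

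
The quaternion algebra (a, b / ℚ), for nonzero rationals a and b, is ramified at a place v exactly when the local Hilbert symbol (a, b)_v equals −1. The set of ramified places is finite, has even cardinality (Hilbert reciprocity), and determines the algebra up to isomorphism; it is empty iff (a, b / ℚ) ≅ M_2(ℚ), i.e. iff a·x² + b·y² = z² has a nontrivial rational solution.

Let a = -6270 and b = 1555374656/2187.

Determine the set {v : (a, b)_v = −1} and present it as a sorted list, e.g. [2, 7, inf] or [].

(a, b) ≡ (-6270, 627) mod (ℚ^×)²; places V = {2, 3, 5, 11, 19, 31, ∞}.
(a,b)_∞: sgn(-6270)=−, sgn(627)=+, so +1.
(a,b)_19: α=1, u≡12; β=1, v≡10 (mod 19); (12|19)=-1, (10|19)=-1; sign (−1)^1·-1^1·-1^1 = -1.
(a,b)_11: α=1, u≡2; β=3, v≡10 (mod 11); (2|11)=-1, (10|11)=-1; sign (−1)^1·-1^3·-1^1 = -1.
(a,b)_2: α=1, β=6; u≡1, v≡3 (mod 8); ε(u)ε(v)=0·1, αω(v)=1·1, βω(u)=6·0; sum ≡ 1  ⇒  -1.
(a,b)_31: α=0, u≡23; β=2, v≡1 (mod 31); (23|31)=-1, (1|31)=+1; sign (−1)^0·-1^2·+1^0 = +1.
(a,b)_3: α=1, u≡1; β=-7, v≡2 (mod 3); (1|3)=+1, (2|3)=-1; sign (−1)^1·+1^-7·-1^1 = +1.
(a,b)_5: α=1, u≡1; β=0, v≡3 (mod 5); (1|5)=+1, (3|5)=-1; sign (−1)^0·+1^0·-1^1 = -1.
|Ram(-6270, 627)| = 4, even; anisotropic at {2, 5, 11, 19}.

[2, 5, 11, 19]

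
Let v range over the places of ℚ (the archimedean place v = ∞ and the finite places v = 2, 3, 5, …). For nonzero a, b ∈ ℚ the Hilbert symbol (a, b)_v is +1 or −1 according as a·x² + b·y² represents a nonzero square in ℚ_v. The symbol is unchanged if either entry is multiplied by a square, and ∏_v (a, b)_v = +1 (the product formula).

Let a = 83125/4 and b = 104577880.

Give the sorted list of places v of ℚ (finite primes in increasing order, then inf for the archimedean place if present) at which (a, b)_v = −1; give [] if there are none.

Mod squares: a ≡ 133, b ≡ 216070. Check v ∈ {∞, 2, 5, 7, 11, 17, 19, 31, 41}.
v=5: a=5^4·(≡2), b=5^1·(≡1) mod 5; (2|5)=-1, (1|5)=+1; (−1)^{4·1·2}·(-1)^1·(+1)^4 = -1.
v=17: a=17^0·(≡3), b=17^1·(≡3) mod 17; (3|17)=-1, (3|17)=-1; (−1)^{0·1·8}·(-1)^1·(-1)^0 = -1.
v=11: a=11^0·(≡5), b=11^2·(≡10) mod 11; (5|11)=+1, (10|11)=-1; (−1)^{0·2·5}·(+1)^2·(-1)^0 = +1.
v=7: a=7^1·(≡6), b=7^0·(≡1) mod 7; (6|7)=-1, (1|7)=+1; (−1)^{1·0·3}·(-1)^0·(+1)^1 = +1.
v=19: a=19^1·(≡6), b=19^0·(≡18) mod 19; (6|19)=+1, (18|19)=-1; (−1)^{1·0·9}·(+1)^0·(-1)^1 = -1.
v=2: v_2(a)=-2, v_2(b)=3; units ≡ 5, 3 (mod 8); ε·ε+αω+βω = 0·1+-2·1+3·1 ≡ 1  ⇒  (a,b)_2 = -1.
v=∞: 133 > 0 and 216070 > 0  ⇒  (a,b)_∞ = +1.
v=41: a=41^0·(≡25), b=41^1·(≡29) mod 41; (25|41)=+1, (29|41)=-1; (−1)^{0·1·20}·(+1)^1·(-1)^0 = +1.
v=31: a=31^0·(≡19), b=31^1·(≡29) mod 31; (19|31)=+1, (29|31)=-1; (−1)^{0·1·15}·(+1)^1·(-1)^0 = +1.
(133, 216070 / ℚ) ramifies at {2, 5, 17, 19}: a division algebra.

[2, 5, 17, 19]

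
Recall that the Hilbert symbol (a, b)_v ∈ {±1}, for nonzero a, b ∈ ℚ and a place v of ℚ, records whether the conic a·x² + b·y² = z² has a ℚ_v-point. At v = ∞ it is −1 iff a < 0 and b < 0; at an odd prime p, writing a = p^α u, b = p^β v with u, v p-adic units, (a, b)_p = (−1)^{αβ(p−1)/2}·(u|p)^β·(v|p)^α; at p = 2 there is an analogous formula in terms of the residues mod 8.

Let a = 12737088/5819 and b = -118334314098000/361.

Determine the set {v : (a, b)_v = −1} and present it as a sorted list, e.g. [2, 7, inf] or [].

[2, 5, 11, 13]

(a, b) ≡ (3003, -5) mod (ℚ^×)²; places V = {2, 3, 5, 7, 11, 13, 19, 23, ∞}.
(a,b)_7: α=1, u≡2; β=2, v≡4 (mod 7); (2|7)=+1, (4|7)=+1; sign (−1)^0·+1^2·+1^1 = +1.
(a,b)_23: α=-2, u≡3; β=0, v≡3 (mod 23); (3|23)=+1, (3|23)=+1; sign (−1)^0·+1^0·+1^-2 = +1.
(a,b)_19: α=0, u≡4; β=-2, v≡8 (mod 19); (4|19)=+1, (8|19)=-1; sign (−1)^0·+1^-2·-1^0 = +1.
(a,b)_∞: sgn(3003)=+, sgn(-5)=−, so +1.
(a,b)_5: α=0, u≡2; β=3, v≡1 (mod 5); (2|5)=-1, (1|5)=+1; sign (−1)^0·-1^3·+1^0 = -1.
(a,b)_11: α=-1, u≡1; β=2, v≡2 (mod 11); (1|11)=+1, (2|11)=-1; sign (−1)^0·+1^2·-1^-1 = -1.
(a,b)_3: α=7, u≡2; β=10, v≡1 (mod 3); (2|3)=-1, (1|3)=+1; sign (−1)^0·-1^10·+1^7 = +1.
(a,b)_13: α=1, u≡12; β=2, v≡11 (mod 13); (12|13)=+1, (11|13)=-1; sign (−1)^0·+1^2·-1^1 = -1.
(a,b)_2: α=6, β=4; u≡3, v≡3 (mod 8); ε(u)ε(v)=1·1, αω(v)=6·1, βω(u)=4·1; sum ≡ 1  ⇒  -1.
|Ram(3003, -5)| = 4, even; anisotropic at {2, 5, 11, 13}.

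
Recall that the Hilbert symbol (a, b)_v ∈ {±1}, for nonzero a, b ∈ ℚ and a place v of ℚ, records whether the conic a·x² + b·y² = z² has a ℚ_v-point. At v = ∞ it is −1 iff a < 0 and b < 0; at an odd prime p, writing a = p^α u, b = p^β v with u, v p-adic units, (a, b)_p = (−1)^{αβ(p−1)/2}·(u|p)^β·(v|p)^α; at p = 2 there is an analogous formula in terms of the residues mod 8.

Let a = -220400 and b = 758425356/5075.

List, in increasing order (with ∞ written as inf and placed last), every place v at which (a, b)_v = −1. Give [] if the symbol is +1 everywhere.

(a, b) ≡ (-551, 3857) mod (ℚ^×)²; places V = {2, 3, 5, 7, 13, 19, 29, ∞}.
(a,b)_3: α=0, u≡1; β=10, v≡2 (mod 3); (1|3)=+1, (2|3)=-1; sign (−1)^0·+1^10·-1^0 = +1.
(a,b)_13: α=0, u≡2; β=2, v≡4 (mod 13); (2|13)=-1, (4|13)=+1; sign (−1)^0·-1^2·+1^0 = +1.
(a,b)_7: α=0, u≡2; β=-1, v≡6 (mod 7); (2|7)=+1, (6|7)=-1; sign (−1)^0·+1^-1·-1^0 = +1.
(a,b)_19: α=1, u≡9; β=1, v≡12 (mod 19); (9|19)=+1, (12|19)=-1; sign (−1)^1·+1^1·-1^1 = +1.
(a,b)_2: α=4, β=2; u≡1, v≡1 (mod 8); ε(u)ε(v)=0·0, αω(v)=4·0, βω(u)=2·0; sum ≡ 0  ⇒  +1.
(a,b)_29: α=1, u≡27; β=-1, v≡14 (mod 29); (27|29)=-1, (14|29)=-1; sign (−1)^0·-1^-1·-1^1 = +1.
(a,b)_∞: sgn(-551)=−, sgn(3857)=+, so +1.
(a,b)_5: α=2, u≡4; β=-2, v≡2 (mod 5); (4|5)=+1, (2|5)=-1; sign (−1)^0·+1^-2·-1^2 = +1.
Every local symbol is +1, so the conic -551·x² + 3857·y² = z² has ℚ_v-points for all v and hence a ℚ-point; (a, b / ℚ) ≅ M_2(ℚ).

[]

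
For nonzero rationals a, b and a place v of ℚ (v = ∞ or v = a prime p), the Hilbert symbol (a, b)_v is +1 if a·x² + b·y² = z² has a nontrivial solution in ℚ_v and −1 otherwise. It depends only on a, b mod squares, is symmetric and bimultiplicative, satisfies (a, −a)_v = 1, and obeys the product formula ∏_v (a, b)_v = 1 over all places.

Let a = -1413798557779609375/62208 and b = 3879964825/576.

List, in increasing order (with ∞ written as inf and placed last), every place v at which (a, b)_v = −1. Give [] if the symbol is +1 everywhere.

[5, 17]

Mod squares: a ≡ -165, b ≡ 3553. Check v ∈ {∞, 2, 3, 5, 11, 17, 19}.
v=11: a=11^3·(≡2), b=11^3·(≡5) mod 11; (2|11)=-1, (5|11)=+1; (−1)^{3·3·5}·(-1)^3·(+1)^3 = +1.
v=19: a=19^6·(≡6), b=19^3·(≡17) mod 19; (6|19)=+1, (17|19)=+1; (−1)^{6·3·9}·(+1)^3·(+1)^6 = +1.
v=5: a=5^7·(≡2), b=5^2·(≡3) mod 5; (2|5)=-1, (3|5)=-1; (−1)^{7·2·2}·(-1)^2·(-1)^7 = -1.
v=2: v_2(a)=-8, v_2(b)=-6; units ≡ 3, 1 (mod 8); ε·ε+αω+βω = 1·0+-8·0+-6·1 ≡ 0  ⇒  (a,b)_2 = +1.
v=∞: -165 < 0 and 3553 > 0  ⇒  (a,b)_∞ = +1.
v=3: a=3^-5·(≡2), b=3^-2·(≡1) mod 3; (2|3)=-1, (1|3)=+1; (−1)^{-5·-2·1}·(-1)^-2·(+1)^-5 = +1.
v=17: a=17^2·(≡6), b=17^1·(≡10) mod 17; (6|17)=-1, (10|17)=-1; (−1)^{2·1·8}·(-1)^1·(-1)^2 = -1.
Ram(-165, 3553) = {5, 17}; no ℚ_5-point on the conic.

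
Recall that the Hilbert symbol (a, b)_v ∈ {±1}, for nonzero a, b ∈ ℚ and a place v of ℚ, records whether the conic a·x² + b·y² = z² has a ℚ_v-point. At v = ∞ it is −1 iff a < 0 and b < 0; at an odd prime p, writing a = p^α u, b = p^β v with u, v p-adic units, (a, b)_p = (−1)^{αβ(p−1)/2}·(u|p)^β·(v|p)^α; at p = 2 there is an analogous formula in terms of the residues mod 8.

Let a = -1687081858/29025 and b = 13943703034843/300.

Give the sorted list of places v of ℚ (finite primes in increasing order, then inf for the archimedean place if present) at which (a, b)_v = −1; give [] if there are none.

[11, 19]

Mod squares: a ≡ -53922, b ≡ 129. Check v ∈ {∞, 2, 3, 5, 7, 11, 17, 19, 41, 43}.
v=5: a=5^-2·(≡2), b=5^-2·(≡4) mod 5; (2|5)=-1, (4|5)=+1; (−1)^{-2·-2·2}·(-1)^-2·(+1)^-2 = +1.
v=11: a=11^1·(≡9), b=11^0·(≡7) mod 11; (9|11)=+1, (7|11)=-1; (−1)^{1·0·5}·(+1)^0·(-1)^1 = -1.
v=3: a=3^-3·(≡2), b=3^-1·(≡1) mod 3; (2|3)=-1, (1|3)=+1; (−1)^{-3·-1·1}·(-1)^-1·(+1)^-3 = +1.
v=∞: -53922 < 0 and 129 > 0  ⇒  (a,b)_∞ = +1.
v=43: a=43^-1·(≡6), b=43^3·(≡42) mod 43; (6|43)=+1, (42|43)=-1; (−1)^{-1·3·21}·(+1)^3·(-1)^-1 = +1.
v=19: a=19^1·(≡8), b=19^2·(≡15) mod 19; (8|19)=-1, (15|19)=-1; (−1)^{1·2·9}·(-1)^2·(-1)^1 = -1.
v=2: v_2(a)=1, v_2(b)=-2; units ≡ 7, 1 (mod 8); ε·ε+αω+βω = 1·0+1·0+-2·0 ≡ 0  ⇒  (a,b)_2 = +1.
v=17: a=17^0·(≡2), b=17^2·(≡3) mod 17; (2|17)=+1, (3|17)=-1; (−1)^{0·2·8}·(+1)^2·(-1)^0 = +1.
v=7: a=7^4·(≡3), b=7^0·(≡6) mod 7; (3|7)=-1, (6|7)=-1; (−1)^{4·0·3}·(-1)^0·(-1)^4 = +1.
v=41: a=41^2·(≡34), b=41^2·(≡28) mod 41; (34|41)=-1, (28|41)=-1; (−1)^{2·2·20}·(-1)^2·(-1)^2 = +1.
Ram(-53922, 129) = {11, 19}; no ℚ_11-point on the conic.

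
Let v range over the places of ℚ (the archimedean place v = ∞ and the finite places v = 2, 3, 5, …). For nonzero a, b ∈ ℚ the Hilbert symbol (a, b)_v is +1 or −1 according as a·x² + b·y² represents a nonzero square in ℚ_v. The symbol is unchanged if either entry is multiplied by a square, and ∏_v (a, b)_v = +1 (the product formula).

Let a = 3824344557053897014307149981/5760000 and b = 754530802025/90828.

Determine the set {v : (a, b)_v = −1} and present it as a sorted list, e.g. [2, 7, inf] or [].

[7, 17]

Mod squares: a ≡ 46189, b ≡ 3003. Check v ∈ {∞, 2, 3, 5, 7, 11, 13, 17, 19, 29, 43}.
v=∞: 46189 > 0 and 3003 > 0  ⇒  (a,b)_∞ = +1.
v=11: a=11^3·(≡6), b=11^1·(≡3) mod 11; (6|11)=-1, (3|11)=+1; (−1)^{3·1·5}·(-1)^1·(+1)^3 = +1.
v=19: a=19^5·(≡14), b=19^2·(≡4) mod 19; (14|19)=-1, (4|19)=+1; (−1)^{5·2·9}·(-1)^2·(+1)^5 = +1.
v=43: a=43^2·(≡2), b=43^0·(≡11) mod 43; (2|43)=-1, (11|43)=+1; (−1)^{2·0·21}·(-1)^0·(+1)^2 = +1.
v=5: a=5^-4·(≡1), b=5^2·(≡2) mod 5; (1|5)=+1, (2|5)=-1; (−1)^{-4·2·2}·(+1)^2·(-1)^-4 = +1.
v=7: a=7^6·(≡5), b=7^1·(≡1) mod 7; (5|7)=-1, (1|7)=+1; (−1)^{6·1·3}·(-1)^1·(+1)^6 = -1.
v=13: a=13^1·(≡3), b=13^1·(≡9) mod 13; (3|13)=+1, (9|13)=+1; (−1)^{1·1·6}·(+1)^1·(+1)^1 = +1.
v=2: v_2(a)=-10, v_2(b)=-2; units ≡ 5, 3 (mod 8); ε·ε+αω+βω = 0·1+-10·1+-2·1 ≡ 0  ⇒  (a,b)_2 = +1.
v=17: a=17^7·(≡10), b=17^4·(≡10) mod 17; (10|17)=-1, (10|17)=-1; (−1)^{7·4·8}·(-1)^4·(-1)^7 = -1.
v=29: a=29^0·(≡10), b=29^-2·(≡25) mod 29; (10|29)=-1, (25|29)=+1; (−1)^{0·-2·14}·(-1)^-2·(+1)^0 = +1.
v=3: a=3^-2·(≡1), b=3^-3·(≡2) mod 3; (1|3)=+1, (2|3)=-1; (−1)^{-2·-3·1}·(+1)^-3·(-1)^-2 = +1.
Ram(46189, 3003) = {7, 17}; no ℚ_7-point on the conic.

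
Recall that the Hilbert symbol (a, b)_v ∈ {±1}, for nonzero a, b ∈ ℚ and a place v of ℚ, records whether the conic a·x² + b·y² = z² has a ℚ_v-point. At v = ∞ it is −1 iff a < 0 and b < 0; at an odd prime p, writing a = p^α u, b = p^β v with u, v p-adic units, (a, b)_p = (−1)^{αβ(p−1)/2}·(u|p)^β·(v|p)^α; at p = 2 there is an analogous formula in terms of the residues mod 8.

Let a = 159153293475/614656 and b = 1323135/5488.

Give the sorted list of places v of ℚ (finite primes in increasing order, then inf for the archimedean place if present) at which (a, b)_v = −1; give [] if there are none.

Mod squares: a ≡ 11, b ≡ 105. Check v ∈ {∞, 2, 3, 5, 7, 11}.
v=5: a=5^2·(≡4), b=5^1·(≡4) mod 5; (4|5)=+1, (4|5)=+1; (−1)^{2·1·2}·(+1)^1·(+1)^2 = +1.
v=3: a=3^14·(≡2), b=3^7·(≡2) mod 3; (2|3)=-1, (2|3)=-1; (−1)^{14·7·1}·(-1)^7·(-1)^14 = -1.
v=2: v_2(a)=-8, v_2(b)=-4; units ≡ 3, 1 (mod 8); ε·ε+αω+βω = 1·0+-8·0+-4·1 ≡ 0  ⇒  (a,b)_2 = +1.
v=11: a=11^3·(≡5), b=11^2·(≡10) mod 11; (5|11)=+1, (10|11)=-1; (−1)^{3·2·5}·(+1)^2·(-1)^3 = -1.
v=7: a=7^-4·(≡2), b=7^-3·(≡1) mod 7; (2|7)=+1, (1|7)=+1; (−1)^{-4·-3·3}·(+1)^-3·(+1)^-4 = +1.
v=∞: 11 > 0 and 105 > 0  ⇒  (a,b)_∞ = +1.
|Ram(11, 105)| = 2, even; anisotropic at {3, 11}.

[3, 11]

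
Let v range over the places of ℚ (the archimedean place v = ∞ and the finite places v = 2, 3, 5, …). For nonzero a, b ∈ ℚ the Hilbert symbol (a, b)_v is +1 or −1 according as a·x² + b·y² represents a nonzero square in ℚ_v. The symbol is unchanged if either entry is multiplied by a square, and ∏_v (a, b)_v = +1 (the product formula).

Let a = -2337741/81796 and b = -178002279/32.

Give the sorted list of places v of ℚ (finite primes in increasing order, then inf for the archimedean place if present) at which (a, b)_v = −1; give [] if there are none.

Mod squares: a ≡ -589, b ≡ -4395118. Check v ∈ {∞, 2, 3, 7, 11, 13, 19, 31, 41}.
v=7: a=7^2·(≡3), b=7^1·(≡6) mod 7; (3|7)=-1, (6|7)=-1; (−1)^{2·1·3}·(-1)^1·(-1)^2 = -1.
v=19: a=19^1·(≡5), b=19^1·(≡13) mod 19; (5|19)=+1, (13|19)=-1; (−1)^{1·1·9}·(+1)^1·(-1)^1 = +1.
v=2: v_2(a)=-2, v_2(b)=-5; units ≡ 3, 1 (mod 8); ε·ε+αω+βω = 1·0+-2·0+-5·1 ≡ 1  ⇒  (a,b)_2 = -1.
v=∞: -589 < 0 and -4395118 < 0  ⇒  (a,b)_∞ = -1.
v=3: a=3^4·(≡2), b=3^4·(≡2) mod 3; (2|3)=-1, (2|3)=-1; (−1)^{4·4·1}·(-1)^4·(-1)^4 = +1.
v=11: a=11^-2·(≡9), b=11^0·(≡4) mod 11; (9|11)=+1, (4|11)=+1; (−1)^{-2·0·5}·(+1)^0·(+1)^-2 = +1.
v=41: a=41^0·(≡38), b=41^1·(≡26) mod 41; (38|41)=-1, (26|41)=-1; (−1)^{0·1·20}·(-1)^1·(-1)^0 = -1.
v=13: a=13^-2·(≡12), b=13^1·(≡11) mod 13; (12|13)=+1, (11|13)=-1; (−1)^{-2·1·6}·(+1)^1·(-1)^-2 = +1.
v=31: a=31^1·(≡11), b=31^1·(≡28) mod 31; (11|31)=-1, (28|31)=+1; (−1)^{1·1·15}·(-1)^1·(+1)^1 = +1.
|Ram(-589, -4395118)| = 4, even; anisotropic at {2, 7, 41, ∞}.

[2, 7, 41, inf]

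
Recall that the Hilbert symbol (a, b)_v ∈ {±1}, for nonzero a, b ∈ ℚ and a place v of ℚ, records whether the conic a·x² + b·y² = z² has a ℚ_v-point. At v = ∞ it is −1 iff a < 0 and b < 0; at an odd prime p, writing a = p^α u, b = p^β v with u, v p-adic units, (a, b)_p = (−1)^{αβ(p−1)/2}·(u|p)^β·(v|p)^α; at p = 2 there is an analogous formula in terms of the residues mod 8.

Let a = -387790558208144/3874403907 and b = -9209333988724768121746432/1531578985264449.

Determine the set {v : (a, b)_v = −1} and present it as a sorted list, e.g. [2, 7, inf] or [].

[3, 13, 43, inf]

(a, b) ≡ (-17043, -1333) mod (ℚ^×)²; places V = {2, 3, 7, 11, 13, 19, 23, 31, 43, ∞}.
(a,b)_∞: sgn(-17043)=−, sgn(-1333)=−, so -1.
(a,b)_31: α=2, u≡20; β=3, v≡2 (mod 31); (20|31)=+1, (2|31)=+1; sign (−1)^0·+1^3·+1^2 = +1.
(a,b)_3: α=-7, u≡1; β=-10, v≡2 (mod 3); (1|3)=+1, (2|3)=-1; sign (−1)^0·+1^-10·-1^-7 = -1.
(a,b)_11: α=-6, u≡7; β=-10, v≡3 (mod 11); (7|11)=-1, (3|11)=+1; sign (−1)^0·-1^-10·+1^-6 = +1.
(a,b)_13: α=1, u≡5; β=2, v≡7 (mod 13); (5|13)=-1, (7|13)=-1; sign (−1)^0·-1^2·-1^1 = -1.
(a,b)_43: α=2, u≡37; β=3, v≡37 (mod 43); (37|43)=-1, (37|43)=-1; sign (−1)^0·-1^3·-1^2 = -1.
(a,b)_19: α=1, u≡12; β=2, v≡4 (mod 19); (12|19)=-1, (4|19)=+1; sign (−1)^0·-1^2·+1^1 = +1.
(a,b)_2: α=4, β=10; u≡5, v≡3 (mod 8); ε(u)ε(v)=0·1, αω(v)=4·1, βω(u)=10·1; sum ≡ 0  ⇒  +1.
(a,b)_7: α=4, u≡4; β=6, v≡2 (mod 7); (4|7)=+1, (2|7)=+1; sign (−1)^0·+1^6·+1^4 = +1.
(a,b)_23: α=1, u≡2; β=2, v≡16 (mod 23); (2|23)=+1, (16|23)=+1; sign (−1)^0·+1^2·+1^1 = +1.
|Ram(-17043, -1333)| = 4, even; anisotropic at {3, 13, 43, ∞}.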